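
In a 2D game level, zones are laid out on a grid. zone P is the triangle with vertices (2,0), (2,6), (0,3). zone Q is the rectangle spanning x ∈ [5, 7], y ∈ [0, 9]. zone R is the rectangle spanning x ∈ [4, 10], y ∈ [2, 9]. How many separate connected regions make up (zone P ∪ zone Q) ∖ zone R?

(zone P ∪ zone Q) ∖ zone R splits into 2 disjoint pieces (area 6, area 4).

2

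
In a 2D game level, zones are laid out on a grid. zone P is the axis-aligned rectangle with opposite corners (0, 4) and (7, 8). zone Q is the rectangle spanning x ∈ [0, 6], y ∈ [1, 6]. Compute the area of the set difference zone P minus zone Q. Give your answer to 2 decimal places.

|zone P∩zone Q|: x∈[0,6], y∈[4,6] → 6·2 = 12.
|zone P| = 28.
|zone P ∖ zone Q| = |zone P| − |zone P∩zone Q| = 28 − 12 = 16.00.

16.00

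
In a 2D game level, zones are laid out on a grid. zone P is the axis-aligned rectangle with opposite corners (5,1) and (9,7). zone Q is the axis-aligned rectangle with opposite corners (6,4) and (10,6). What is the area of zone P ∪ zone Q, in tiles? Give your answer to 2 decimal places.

By inclusion–exclusion:
Individual areas: |zone P| = 24, |zone Q| = 8.
|zone P∩zone Q|: x∈[6,9], y∈[4,6] → 3·2 = 6.
|zone P ∪ zone Q| = 32 − 6 = 26.00.

26.00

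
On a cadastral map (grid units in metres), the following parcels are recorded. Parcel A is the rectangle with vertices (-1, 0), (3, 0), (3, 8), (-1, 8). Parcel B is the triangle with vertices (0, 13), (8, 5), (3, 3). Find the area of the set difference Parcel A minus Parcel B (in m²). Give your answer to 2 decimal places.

|Parcel A| = 32, |Parcel A∩Parcel B| = 3.75.
|Parcel A ∖ Parcel B| = |Parcel A| − |Parcel A∩Parcel B| = 32 − 3.75 = 28.25.

28.25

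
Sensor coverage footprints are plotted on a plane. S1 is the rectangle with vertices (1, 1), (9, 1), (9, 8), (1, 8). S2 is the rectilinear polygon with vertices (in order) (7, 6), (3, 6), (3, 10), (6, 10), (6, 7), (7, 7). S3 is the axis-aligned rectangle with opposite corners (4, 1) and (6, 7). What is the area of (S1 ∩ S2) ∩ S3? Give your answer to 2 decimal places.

The region (S1 ∩ S2) ∩ S3 is the polygon with vertices (4,6), (4,7), (6,7), (6,6).
By the shoelace formula its area is 2.00.

2.00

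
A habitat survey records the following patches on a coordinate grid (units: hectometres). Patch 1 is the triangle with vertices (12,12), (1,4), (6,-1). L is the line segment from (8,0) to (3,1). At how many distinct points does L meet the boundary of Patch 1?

2

The segment meets the boundary at (4.25,0.75), (6.592,0.282).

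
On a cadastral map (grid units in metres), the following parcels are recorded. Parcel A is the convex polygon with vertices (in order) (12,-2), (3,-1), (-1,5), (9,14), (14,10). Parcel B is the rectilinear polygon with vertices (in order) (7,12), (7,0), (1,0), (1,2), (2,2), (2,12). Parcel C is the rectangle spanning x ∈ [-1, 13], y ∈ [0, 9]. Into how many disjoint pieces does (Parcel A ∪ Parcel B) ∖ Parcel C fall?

2

(Parcel A ∪ Parcel B) ∖ Parcel C splits into 2 disjoint pieces (area 14.1667, area 40.2222).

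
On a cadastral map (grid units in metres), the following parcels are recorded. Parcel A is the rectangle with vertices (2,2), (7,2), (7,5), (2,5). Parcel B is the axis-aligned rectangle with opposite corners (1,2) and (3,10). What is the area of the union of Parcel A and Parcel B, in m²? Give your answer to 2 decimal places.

By inclusion–exclusion:
Individual areas: |Parcel A| = 15, |Parcel B| = 16.
|Parcel A∩Parcel B|: x∈[2,3], y∈[2,5] → 1·3 = 3.
|Parcel A ∪ Parcel B| = 31 − 3 = 28.00.

28.00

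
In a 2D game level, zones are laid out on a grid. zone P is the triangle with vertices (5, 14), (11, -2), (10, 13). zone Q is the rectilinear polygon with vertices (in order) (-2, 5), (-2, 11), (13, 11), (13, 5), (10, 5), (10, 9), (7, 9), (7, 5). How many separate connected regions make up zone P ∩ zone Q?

1

zone P ∩ zone Q is a single connected region.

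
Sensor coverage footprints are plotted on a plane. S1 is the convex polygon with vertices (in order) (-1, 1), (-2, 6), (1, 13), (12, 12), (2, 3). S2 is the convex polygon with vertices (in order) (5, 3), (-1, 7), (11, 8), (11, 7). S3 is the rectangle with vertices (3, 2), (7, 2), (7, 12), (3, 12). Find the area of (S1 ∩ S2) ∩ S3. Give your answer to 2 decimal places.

The region (S1 ∩ S2) ∩ S3 is the polygon with vertices (3,4.333), (3,7.333), (7,7.667), (7,7.5), (3.277,4.149).
By the shoelace formula its area is 7.14.

7.14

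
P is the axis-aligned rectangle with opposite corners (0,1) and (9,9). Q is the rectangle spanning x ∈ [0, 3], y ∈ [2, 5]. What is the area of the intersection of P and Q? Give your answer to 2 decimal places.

9.00

|P∩Q|: x∈[0,3], y∈[2,5] → 3·3 = 9.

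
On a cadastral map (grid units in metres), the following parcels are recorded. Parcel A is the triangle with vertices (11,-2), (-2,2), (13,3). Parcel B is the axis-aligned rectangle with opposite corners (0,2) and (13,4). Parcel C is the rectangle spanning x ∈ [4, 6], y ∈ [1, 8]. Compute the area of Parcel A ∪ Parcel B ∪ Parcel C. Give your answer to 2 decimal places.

By inclusion–exclusion:
Individual areas: |Parcel A| = 36.5, |Parcel B| = 26, |Parcel C| = 14.
|Parcel A∩Parcel B| = 7.1667.
|Parcel A∩Parcel C| = 2.9333.
|Parcel B∩Parcel C|: x∈[4,6], y∈[2,4] → 2·2 = 4.
|Parcel A∩Parcel B∩Parcel C| = 0.9333.
|Parcel A ∪ Parcel B ∪ Parcel C| = 76.5 − 14.1 + 0.9333 = 63.33.

63.33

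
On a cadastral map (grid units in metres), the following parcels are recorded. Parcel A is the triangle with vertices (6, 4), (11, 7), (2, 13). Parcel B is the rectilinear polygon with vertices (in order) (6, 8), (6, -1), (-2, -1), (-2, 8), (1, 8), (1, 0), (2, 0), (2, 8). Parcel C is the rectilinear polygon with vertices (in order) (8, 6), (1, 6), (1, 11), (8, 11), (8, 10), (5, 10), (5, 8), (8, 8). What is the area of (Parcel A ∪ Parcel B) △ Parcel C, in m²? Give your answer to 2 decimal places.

|Parcel A ∪ Parcel B| = 88.9444.
|(Parcel A ∪ Parcel B) ∩ Parcel C| = 17.0833.
|(Parcel A ∪ Parcel B) △ Parcel C| = 88.9444 + 29 − 34.1667 = 83.78.

83.78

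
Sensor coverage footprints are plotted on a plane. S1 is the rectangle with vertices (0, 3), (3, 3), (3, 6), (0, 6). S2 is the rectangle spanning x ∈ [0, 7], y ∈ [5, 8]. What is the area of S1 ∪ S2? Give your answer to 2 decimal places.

27.00

By inclusion–exclusion:
Individual areas: |S1| = 9, |S2| = 21.
|S1∩S2|: x∈[0,3], y∈[5,6] → 3·1 = 3.
|S1 ∪ S2| = 30 − 3 = 27.00.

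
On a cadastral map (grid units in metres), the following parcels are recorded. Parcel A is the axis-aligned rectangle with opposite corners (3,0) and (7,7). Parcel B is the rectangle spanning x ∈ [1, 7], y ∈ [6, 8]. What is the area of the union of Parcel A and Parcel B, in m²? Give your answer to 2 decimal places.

By inclusion–exclusion:
Individual areas: |Parcel A| = 28, |Parcel B| = 12.
|Parcel A∩Parcel B|: x∈[3,7], y∈[6,7] → 4·1 = 4.
|Parcel A ∪ Parcel B| = 40 − 4 = 36.00.

36.00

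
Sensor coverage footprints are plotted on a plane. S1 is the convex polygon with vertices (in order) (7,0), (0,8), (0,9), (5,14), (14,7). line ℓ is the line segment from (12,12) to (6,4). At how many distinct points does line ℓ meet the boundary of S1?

1

The segment meets the boundary at (10.368,9.825).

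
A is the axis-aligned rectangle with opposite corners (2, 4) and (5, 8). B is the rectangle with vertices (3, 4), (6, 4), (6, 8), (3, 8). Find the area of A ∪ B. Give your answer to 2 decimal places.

16.00

By inclusion–exclusion:
Individual areas: |A| = 12, |B| = 12.
|A∩B|: x∈[3,5], y∈[4,8] → 2·4 = 8.
|A ∪ B| = 24 − 8 = 16.00.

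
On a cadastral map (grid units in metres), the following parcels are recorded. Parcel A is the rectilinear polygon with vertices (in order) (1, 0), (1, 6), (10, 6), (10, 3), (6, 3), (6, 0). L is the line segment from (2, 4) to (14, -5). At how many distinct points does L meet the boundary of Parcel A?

1

The segment meets the boundary at (6,1).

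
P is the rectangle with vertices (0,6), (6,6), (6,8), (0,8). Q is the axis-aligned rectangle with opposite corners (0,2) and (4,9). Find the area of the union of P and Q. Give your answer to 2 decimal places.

By inclusion–exclusion:
Individual areas: |P| = 12, |Q| = 28.
|P∩Q|: x∈[0,4], y∈[6,8] → 4·2 = 8.
|P ∪ Q| = 40 − 8 = 32.00.

32.00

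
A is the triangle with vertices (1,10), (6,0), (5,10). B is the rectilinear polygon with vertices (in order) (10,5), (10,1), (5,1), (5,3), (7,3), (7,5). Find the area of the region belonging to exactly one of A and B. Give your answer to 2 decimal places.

33.30

|A| = 20, |B| = 16, |A∩B| = 1.35.
|A △ B| = |A| + |B| − 2·|A∩B| = 20 + 16 − 2.7 = 33.30.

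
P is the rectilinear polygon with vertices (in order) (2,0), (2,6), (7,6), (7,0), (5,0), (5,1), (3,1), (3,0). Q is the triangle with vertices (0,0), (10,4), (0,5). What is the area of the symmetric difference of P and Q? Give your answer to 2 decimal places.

|P| = 28, |Q| = 25, |P∩Q| = 13.75.
|P △ Q| = |P| + |Q| − 2·|P∩Q| = 28 + 25 − 27.5 = 25.50.

25.50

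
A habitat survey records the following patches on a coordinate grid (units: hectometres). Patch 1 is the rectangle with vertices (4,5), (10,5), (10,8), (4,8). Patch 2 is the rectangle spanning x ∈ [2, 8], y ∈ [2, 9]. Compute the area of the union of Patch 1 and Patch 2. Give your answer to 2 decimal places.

By inclusion–exclusion:
Individual areas: |Patch 1| = 18, |Patch 2| = 42.
|Patch 1∩Patch 2|: x∈[4,8], y∈[5,8] → 4·3 = 12.
|Patch 1 ∪ Patch 2| = 60 − 12 = 48.00.

48.00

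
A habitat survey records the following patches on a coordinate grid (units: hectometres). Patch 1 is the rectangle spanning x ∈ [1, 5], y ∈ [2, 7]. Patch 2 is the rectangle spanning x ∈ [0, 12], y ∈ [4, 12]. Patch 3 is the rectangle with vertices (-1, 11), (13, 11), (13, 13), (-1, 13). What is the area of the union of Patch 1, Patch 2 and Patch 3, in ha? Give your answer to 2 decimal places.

By inclusion–exclusion:
Individual areas: |Patch 1| = 20, |Patch 2| = 96, |Patch 3| = 28.
|Patch 1∩Patch 2|: x∈[1,5], y∈[4,7] → 4·3 = 12.
|Patch 1∩Patch 3| = 0 (no overlap).
|Patch 2∩Patch 3|: x∈[0,12], y∈[11,12] → 12·1 = 12.
|Patch 1∩Patch 2∩Patch 3| = 0.
|Patch 1 ∪ Patch 2 ∪ Patch 3| = 144 − 24 + 0 = 120.00.

120.00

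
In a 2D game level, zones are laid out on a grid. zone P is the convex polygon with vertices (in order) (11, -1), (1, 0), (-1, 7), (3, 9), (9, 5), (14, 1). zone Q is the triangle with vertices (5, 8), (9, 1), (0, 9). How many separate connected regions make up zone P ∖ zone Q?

2

zone P ∖ zone Q splits into 2 disjoint pieces (area 71.8246, area 0.6429).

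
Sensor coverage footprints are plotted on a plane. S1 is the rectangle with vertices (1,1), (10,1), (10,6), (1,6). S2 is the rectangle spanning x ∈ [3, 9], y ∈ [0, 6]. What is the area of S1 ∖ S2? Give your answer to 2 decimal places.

15.00

|S1∩S2|: x∈[3,9], y∈[1,6] → 6·5 = 30.
|S1| = 45.
|S1 ∖ S2| = |S1| − |S1∩S2| = 45 − 30 = 15.00.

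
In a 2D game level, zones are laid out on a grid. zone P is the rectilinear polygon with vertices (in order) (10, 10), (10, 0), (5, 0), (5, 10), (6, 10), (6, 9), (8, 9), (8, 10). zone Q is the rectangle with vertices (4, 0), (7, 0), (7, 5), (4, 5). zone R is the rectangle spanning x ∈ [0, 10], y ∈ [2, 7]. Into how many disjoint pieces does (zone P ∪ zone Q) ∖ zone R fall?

2

(zone P ∪ zone Q) ∖ zone R splits into 2 disjoint pieces (area 12, area 13).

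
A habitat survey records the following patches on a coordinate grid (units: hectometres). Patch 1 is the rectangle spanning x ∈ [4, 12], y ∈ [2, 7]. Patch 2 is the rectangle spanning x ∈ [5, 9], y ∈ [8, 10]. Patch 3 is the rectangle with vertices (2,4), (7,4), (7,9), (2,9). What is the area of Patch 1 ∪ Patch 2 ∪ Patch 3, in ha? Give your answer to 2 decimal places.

62.00

By inclusion–exclusion:
Individual areas: |Patch 1| = 40, |Patch 2| = 8, |Patch 3| = 25.
|Patch 1∩Patch 2| = 0 (no overlap).
|Patch 1∩Patch 3|: x∈[4,7], y∈[4,7] → 3·3 = 9.
|Patch 2∩Patch 3|: x∈[5,7], y∈[8,9] → 2·1 = 2.
|Patch 1∩Patch 2∩Patch 3| = 0.
|Patch 1 ∪ Patch 2 ∪ Patch 3| = 73 − 11 + 0 = 62.00.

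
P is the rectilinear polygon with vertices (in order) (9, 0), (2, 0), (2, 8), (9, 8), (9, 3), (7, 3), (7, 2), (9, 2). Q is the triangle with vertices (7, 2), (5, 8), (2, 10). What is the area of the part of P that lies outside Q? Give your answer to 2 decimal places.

|P| = 54, |P∩Q| = 5.25.
|P ∖ Q| = |P| − |P∩Q| = 54 − 5.25 = 48.75.

48.75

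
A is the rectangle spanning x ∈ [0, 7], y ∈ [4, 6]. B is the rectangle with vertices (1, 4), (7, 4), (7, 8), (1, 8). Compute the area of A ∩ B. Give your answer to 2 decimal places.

12.00

|A∩B|: x∈[1,7], y∈[4,6] → 6·2 = 12.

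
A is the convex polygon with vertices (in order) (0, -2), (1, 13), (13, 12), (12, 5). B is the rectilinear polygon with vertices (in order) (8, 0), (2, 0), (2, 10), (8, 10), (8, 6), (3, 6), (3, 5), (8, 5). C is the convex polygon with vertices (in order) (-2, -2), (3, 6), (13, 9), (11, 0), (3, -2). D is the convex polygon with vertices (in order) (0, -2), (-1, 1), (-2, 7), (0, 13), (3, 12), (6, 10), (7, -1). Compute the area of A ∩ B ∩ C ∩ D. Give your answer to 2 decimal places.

21.91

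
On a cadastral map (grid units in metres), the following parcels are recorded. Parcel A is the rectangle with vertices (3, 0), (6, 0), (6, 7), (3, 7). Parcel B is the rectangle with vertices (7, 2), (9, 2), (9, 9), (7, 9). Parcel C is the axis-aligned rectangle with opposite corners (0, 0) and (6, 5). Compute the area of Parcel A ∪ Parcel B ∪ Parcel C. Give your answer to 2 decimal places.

50.00

By inclusion–exclusion:
Individual areas: |Parcel A| = 21, |Parcel B| = 14, |Parcel C| = 30.
|Parcel A∩Parcel B| = 0 (no overlap).
|Parcel A∩Parcel C|: x∈[3,6], y∈[0,5] → 3·5 = 15.
|Parcel B∩Parcel C| = 0 (no overlap).
|Parcel A∩Parcel B∩Parcel C| = 0.
|Parcel A ∪ Parcel B ∪ Parcel C| = 65 − 15 + 0 = 50.00.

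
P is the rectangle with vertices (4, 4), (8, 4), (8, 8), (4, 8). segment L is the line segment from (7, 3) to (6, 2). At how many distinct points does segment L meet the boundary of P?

The segment lies entirely outside P and never meets its boundary.

0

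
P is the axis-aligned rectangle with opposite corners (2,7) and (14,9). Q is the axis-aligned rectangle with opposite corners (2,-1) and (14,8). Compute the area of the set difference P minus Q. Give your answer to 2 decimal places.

12.00

|P∩Q|: x∈[2,14], y∈[7,8] → 12·1 = 12.
|P| = 24.
|P ∖ Q| = |P| − |P∩Q| = 24 − 12 = 12.00.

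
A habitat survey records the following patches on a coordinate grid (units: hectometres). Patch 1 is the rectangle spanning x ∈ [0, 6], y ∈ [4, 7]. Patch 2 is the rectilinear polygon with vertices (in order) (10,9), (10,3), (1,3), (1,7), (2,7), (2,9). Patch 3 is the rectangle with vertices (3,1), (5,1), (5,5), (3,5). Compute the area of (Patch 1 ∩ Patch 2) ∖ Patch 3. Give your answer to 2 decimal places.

|Patch 1 ∩ Patch 2| = 15.
|(Patch 1 ∩ Patch 2) ∩ Patch 3| = 2.
|(Patch 1 ∩ Patch 2) ∖ Patch 3| = 15 − 2 = 13.00.

13.00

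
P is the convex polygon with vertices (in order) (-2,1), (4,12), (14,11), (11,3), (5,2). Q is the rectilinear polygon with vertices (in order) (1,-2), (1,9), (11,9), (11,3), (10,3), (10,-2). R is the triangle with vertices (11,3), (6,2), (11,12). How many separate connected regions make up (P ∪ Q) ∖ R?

(P ∪ Q) ∖ R splits into 2 disjoint pieces (area 111.3284, area 12.45).

2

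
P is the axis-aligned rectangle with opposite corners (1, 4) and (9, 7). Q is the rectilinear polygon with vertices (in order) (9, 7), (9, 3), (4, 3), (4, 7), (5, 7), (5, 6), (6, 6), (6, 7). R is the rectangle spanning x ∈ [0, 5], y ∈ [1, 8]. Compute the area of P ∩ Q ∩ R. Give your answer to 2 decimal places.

The intersection is the polygon with vertices (4,4), (4,7), (5,7), (5,6), (5,4).
By the shoelace formula its area is 3.00.

3.00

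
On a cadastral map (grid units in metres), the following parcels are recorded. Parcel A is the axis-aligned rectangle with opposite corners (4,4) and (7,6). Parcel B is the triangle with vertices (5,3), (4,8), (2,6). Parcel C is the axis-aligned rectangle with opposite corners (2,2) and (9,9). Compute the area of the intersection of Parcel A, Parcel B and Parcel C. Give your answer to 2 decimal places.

1.20

The intersection is the polygon with vertices (4.4,6), (4.8,4), (4,4), (4,6).
By the shoelace formula its area is 1.20.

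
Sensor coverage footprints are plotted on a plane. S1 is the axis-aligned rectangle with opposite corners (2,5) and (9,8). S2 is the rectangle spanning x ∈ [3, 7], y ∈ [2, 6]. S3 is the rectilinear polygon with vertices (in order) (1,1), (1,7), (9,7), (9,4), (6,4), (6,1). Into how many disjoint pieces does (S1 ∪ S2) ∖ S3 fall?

2

(S1 ∪ S2) ∖ S3 splits into 2 disjoint pieces (area 7, area 2).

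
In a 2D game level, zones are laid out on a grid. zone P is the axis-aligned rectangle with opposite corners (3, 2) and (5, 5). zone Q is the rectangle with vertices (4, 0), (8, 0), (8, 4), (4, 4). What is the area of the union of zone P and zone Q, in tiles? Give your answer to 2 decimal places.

By inclusion–exclusion:
Individual areas: |zone P| = 6, |zone Q| = 16.
|zone P∩zone Q|: x∈[4,5], y∈[2,4] → 1·2 = 2.
|zone P ∪ zone Q| = 22 − 2 = 20.00.

20.00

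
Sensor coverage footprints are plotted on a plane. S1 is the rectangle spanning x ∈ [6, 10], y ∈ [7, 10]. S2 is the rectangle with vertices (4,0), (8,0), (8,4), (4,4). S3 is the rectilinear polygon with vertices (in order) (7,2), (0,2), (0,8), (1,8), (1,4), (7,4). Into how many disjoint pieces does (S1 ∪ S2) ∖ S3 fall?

2

(S1 ∪ S2) ∖ S3 splits into 2 disjoint pieces (area 12, area 10).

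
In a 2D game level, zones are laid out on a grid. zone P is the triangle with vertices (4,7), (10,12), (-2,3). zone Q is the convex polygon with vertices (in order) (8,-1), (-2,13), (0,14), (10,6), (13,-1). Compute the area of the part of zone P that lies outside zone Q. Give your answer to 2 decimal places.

|zone P| = 3, |zone P∩zone Q| = 1.4698.
|zone P ∖ zone Q| = |zone P| − |zone P∩zone Q| = 3 − 1.4698 = 1.53.

1.53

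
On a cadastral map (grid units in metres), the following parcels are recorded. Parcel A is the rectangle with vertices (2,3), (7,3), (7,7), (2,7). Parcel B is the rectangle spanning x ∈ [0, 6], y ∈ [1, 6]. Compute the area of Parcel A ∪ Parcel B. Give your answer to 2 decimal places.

38.00

By inclusion–exclusion:
Individual areas: |Parcel A| = 20, |Parcel B| = 30.
|Parcel A∩Parcel B|: x∈[2,6], y∈[3,6] → 4·3 = 12.
|Parcel A ∪ Parcel B| = 50 − 12 = 38.00.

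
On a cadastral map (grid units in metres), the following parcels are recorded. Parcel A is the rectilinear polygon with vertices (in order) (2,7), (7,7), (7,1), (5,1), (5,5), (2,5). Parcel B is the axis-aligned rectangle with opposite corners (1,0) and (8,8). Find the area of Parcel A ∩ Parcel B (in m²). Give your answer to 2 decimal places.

18.00

The intersection is the polygon with vertices (7,7), (7,1), (5,1), (5,5), (2,5), (2,7).
By the shoelace formula its area is 18.00.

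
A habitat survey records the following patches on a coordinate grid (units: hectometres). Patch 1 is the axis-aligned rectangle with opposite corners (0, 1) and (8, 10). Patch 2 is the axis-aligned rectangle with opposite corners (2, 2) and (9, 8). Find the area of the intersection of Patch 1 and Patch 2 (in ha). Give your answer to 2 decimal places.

|Patch 1∩Patch 2|: x∈[2,8], y∈[2,8] → 6·6 = 36.

36.00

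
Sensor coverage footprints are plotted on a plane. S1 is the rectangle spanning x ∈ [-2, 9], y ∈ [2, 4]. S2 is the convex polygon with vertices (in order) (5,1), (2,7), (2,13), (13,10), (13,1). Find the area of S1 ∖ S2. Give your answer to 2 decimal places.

12.00

|S1| = 22, |S1∩S2| = 10.
|S1 ∖ S2| = |S1| − |S1∩S2| = 22 − 10 = 12.00.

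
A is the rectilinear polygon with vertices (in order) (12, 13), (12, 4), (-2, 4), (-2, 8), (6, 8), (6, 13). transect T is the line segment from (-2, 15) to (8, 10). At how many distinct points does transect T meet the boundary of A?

1

The segment meets the boundary at (6,11).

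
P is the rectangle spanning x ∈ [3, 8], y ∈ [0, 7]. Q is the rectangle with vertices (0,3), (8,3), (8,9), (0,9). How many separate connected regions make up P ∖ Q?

1

P ∖ Q is a single connected region.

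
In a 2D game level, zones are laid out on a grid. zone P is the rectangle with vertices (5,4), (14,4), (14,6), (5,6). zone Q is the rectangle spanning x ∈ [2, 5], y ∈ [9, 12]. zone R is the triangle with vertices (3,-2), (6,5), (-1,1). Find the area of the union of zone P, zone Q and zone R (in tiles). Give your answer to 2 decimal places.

By inclusion–exclusion:
Individual areas: |zone P| = 18, |zone Q| = 9, |zone R| = 18.5.
|zone P∩zone Q| = 0 (no overlap).
|zone P∩zone R| = 0.5.
|zone Q∩zone R| = 0.
|zone P∩zone Q∩zone R| = 0.
|zone P ∪ zone Q ∪ zone R| = 45.5 − 0.5 + 0 = 45.00.

45.00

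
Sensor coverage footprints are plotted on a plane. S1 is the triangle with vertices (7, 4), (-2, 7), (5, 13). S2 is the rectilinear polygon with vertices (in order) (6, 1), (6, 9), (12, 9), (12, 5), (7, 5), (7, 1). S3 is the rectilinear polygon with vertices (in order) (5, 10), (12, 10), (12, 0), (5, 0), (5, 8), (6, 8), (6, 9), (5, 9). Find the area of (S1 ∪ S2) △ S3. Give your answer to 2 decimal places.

67.86

|S1 ∪ S2| = 63.4167.
|(S1 ∪ S2) ∩ S3| = 32.2778.
|(S1 ∪ S2) △ S3| = 63.4167 + 69 − 64.5556 = 67.86.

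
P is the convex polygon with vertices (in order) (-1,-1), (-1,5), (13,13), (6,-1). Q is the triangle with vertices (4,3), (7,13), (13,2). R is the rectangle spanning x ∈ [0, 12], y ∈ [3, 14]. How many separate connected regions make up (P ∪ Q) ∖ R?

2

(P ∪ Q) ∖ R splits into 2 disjoint pieces (area 37.8603, area 0.7143).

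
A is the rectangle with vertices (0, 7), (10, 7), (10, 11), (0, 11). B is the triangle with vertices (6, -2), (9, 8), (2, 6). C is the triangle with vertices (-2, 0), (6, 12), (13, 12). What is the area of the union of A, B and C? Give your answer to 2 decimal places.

86.75

By inclusion–exclusion:
Individual areas: |A| = 40, |B| = 32, |C| = 42.
|A∩B| = 1.6.
|A∩C| = 19.775.
|B∩C| = 6.2222.
|A∩B∩C| = 0.3472.
|A ∪ B ∪ C| = 114 − 27.5972 + 0.3472 = 86.75.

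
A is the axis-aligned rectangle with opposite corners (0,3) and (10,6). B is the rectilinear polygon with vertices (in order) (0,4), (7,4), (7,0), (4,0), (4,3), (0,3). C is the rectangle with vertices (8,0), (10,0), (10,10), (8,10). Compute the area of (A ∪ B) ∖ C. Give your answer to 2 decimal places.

|A ∪ B| = 39.
|(A ∪ B) ∩ C| = 6.
|(A ∪ B) ∖ C| = 39 − 6 = 33.00.

33.00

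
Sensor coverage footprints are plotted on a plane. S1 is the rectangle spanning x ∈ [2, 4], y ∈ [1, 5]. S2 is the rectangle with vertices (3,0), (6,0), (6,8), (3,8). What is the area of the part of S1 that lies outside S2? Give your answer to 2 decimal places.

4.00

|S1∩S2|: x∈[3,4], y∈[1,5] → 1·4 = 4.
|S1| = 8.
|S1 ∖ S2| = |S1| − |S1∩S2| = 8 − 4 = 4.00.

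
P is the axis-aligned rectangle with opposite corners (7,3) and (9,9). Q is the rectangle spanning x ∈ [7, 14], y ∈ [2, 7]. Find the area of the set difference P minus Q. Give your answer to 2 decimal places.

4.00

|P∩Q|: x∈[7,9], y∈[3,7] → 2·4 = 8.
|P| = 12.
|P ∖ Q| = |P| − |P∩Q| = 12 − 8 = 4.00.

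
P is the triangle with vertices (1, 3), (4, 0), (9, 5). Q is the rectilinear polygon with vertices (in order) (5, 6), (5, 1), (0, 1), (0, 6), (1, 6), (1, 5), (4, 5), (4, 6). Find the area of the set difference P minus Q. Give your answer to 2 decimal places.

|P| = 15, |P∩Q| = 8.
|P ∖ Q| = |P| − |P∩Q| = 15 − 8 = 7.00.

7.00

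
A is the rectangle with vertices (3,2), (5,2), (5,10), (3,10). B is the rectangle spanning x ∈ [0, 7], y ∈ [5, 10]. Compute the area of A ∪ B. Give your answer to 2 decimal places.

41.00

By inclusion–exclusion:
Individual areas: |A| = 16, |B| = 35.
|A∩B|: x∈[3,5], y∈[5,10] → 2·5 = 10.
|A ∪ B| = 51 − 10 = 41.00.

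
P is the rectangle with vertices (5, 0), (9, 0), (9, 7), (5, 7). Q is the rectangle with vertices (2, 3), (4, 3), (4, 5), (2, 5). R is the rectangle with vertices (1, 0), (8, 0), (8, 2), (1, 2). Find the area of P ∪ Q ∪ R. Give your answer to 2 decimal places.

40.00

By inclusion–exclusion:
Individual areas: |P| = 28, |Q| = 4, |R| = 14.
|P∩Q| = 0 (no overlap).
|P∩R|: x∈[5,8], y∈[0,2] → 3·2 = 6.
|Q∩R| = 0 (no overlap).
|P∩Q∩R| = 0.
|P ∪ Q ∪ R| = 46 − 6 + 0 = 40.00.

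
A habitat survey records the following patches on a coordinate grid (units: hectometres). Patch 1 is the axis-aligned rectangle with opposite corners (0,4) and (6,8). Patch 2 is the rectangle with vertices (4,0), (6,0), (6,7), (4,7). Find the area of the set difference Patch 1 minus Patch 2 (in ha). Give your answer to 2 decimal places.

18.00

|Patch 1∩Patch 2|: x∈[4,6], y∈[4,7] → 2·3 = 6.
|Patch 1| = 24.
|Patch 1 ∖ Patch 2| = |Patch 1| − |Patch 1∩Patch 2| = 24 − 6 = 18.00.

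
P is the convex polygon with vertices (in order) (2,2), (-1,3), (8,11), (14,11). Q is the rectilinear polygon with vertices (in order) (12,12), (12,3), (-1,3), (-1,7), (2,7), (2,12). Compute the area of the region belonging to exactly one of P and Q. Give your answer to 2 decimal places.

65.83

|P| = 43.5, |Q| = 102, |P∩Q| = 39.8333.
|P △ Q| = |P| + |Q| − 2·|P∩Q| = 43.5 + 102 − 79.6667 = 65.83.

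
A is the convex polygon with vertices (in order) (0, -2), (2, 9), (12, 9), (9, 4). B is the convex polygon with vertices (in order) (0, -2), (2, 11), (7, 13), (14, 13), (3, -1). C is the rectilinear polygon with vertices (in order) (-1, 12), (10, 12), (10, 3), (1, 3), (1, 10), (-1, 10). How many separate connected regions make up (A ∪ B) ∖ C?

2

(A ∪ B) ∖ C splits into 2 disjoint pieces (area 17.2976, area 19.325).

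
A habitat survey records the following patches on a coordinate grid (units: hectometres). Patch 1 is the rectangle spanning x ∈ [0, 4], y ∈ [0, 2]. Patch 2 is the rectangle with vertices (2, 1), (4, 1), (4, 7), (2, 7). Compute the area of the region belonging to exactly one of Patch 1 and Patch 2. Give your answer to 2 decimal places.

|Patch 1∩Patch 2|: x∈[2,4], y∈[1,2] → 2·1 = 2.
|Patch 1 △ Patch 2| = |Patch 1| + |Patch 2| − 2·|Patch 1∩Patch 2| = 8 + 12 − 4 = 16.00.

16.00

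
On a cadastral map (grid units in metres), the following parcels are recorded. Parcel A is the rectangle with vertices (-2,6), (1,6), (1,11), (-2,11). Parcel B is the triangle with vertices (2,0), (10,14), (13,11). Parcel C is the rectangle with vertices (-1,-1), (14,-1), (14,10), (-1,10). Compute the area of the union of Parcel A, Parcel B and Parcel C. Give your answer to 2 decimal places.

By inclusion–exclusion:
Individual areas: |Parcel A| = 15, |Parcel B| = 33, |Parcel C| = 165.
|Parcel A∩Parcel B| = 0.
|Parcel A∩Parcel C|: x∈[-1,1], y∈[6,10] → 2·4 = 8.
|Parcel B∩Parcel C| = 21.4286.
|Parcel A∩Parcel B∩Parcel C| = 0.
|Parcel A ∪ Parcel B ∪ Parcel C| = 213 − 29.4286 + 0 = 183.57.

183.57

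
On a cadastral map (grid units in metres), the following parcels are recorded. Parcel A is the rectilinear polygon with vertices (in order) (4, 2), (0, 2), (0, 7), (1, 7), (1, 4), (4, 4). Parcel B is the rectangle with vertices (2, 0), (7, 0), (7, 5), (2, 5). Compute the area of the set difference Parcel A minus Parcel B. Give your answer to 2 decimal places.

|Parcel A| = 11, |Parcel A∩Parcel B| = 4.
|Parcel A ∖ Parcel B| = |Parcel A| − |Parcel A∩Parcel B| = 11 − 4 = 7.00.

7.00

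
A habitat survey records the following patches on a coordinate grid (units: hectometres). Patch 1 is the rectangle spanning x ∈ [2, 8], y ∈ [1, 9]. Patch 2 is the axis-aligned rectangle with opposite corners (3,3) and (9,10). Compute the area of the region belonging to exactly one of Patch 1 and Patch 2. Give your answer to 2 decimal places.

|Patch 1∩Patch 2|: x∈[3,8], y∈[3,9] → 5·6 = 30.
|Patch 1 △ Patch 2| = |Patch 1| + |Patch 2| − 2·|Patch 1∩Patch 2| = 48 + 42 − 60 = 30.00.

30.00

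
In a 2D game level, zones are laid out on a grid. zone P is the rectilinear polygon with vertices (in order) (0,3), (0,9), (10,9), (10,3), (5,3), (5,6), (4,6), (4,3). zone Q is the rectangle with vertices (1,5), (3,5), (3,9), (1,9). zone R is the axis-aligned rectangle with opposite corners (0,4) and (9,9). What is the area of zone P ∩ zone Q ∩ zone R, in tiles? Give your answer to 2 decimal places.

8.00

The intersection is the polygon with vertices (3,5), (1,5), (1,9), (3,9).
By the shoelace formula its area is 8.00.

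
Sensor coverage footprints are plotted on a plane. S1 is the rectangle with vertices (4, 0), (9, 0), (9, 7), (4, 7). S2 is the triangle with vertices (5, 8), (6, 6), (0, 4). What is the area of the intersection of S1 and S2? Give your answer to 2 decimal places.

The intersection is the polygon with vertices (4,7), (5.5,7), (6,6), (4,5.333).
By the shoelace formula its area is 2.42.

2.42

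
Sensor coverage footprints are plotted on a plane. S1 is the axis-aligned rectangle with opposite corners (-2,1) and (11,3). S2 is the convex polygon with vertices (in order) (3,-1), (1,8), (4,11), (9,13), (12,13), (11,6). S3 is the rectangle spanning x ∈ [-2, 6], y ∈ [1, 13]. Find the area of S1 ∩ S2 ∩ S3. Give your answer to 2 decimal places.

The intersection is the polygon with vertices (5.286,1), (2.556,1), (2.111,3), (6,3), (6,1.625).
By the shoelace formula its area is 7.11.

7.11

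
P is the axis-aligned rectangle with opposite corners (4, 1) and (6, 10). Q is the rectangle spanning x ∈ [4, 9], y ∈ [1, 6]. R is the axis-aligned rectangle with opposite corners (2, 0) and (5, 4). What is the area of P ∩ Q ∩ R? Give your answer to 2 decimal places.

The intersection is the polygon with vertices (4,1), (4,4), (5,4), (5,1).
By the shoelace formula its area is 3.00.

3.00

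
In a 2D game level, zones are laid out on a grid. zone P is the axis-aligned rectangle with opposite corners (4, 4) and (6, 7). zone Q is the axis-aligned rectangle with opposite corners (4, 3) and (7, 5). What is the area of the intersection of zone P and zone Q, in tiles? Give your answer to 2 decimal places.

2.00

|zone P∩zone Q|: x∈[4,6], y∈[4,5] → 2·1 = 2.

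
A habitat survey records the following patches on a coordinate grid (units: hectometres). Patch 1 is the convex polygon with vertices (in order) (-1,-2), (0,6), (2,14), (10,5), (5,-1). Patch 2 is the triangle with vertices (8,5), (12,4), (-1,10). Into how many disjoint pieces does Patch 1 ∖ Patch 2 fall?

Patch 1 ∖ Patch 2 splits into 2 disjoint pieces (area 67.0618, area 25.0937).

2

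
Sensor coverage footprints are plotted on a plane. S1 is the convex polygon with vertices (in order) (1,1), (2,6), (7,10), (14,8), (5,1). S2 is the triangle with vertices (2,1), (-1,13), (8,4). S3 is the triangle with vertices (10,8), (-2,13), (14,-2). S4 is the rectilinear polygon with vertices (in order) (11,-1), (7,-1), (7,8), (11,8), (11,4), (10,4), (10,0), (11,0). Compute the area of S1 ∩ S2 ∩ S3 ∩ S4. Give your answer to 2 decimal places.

The intersection is the polygon with vertices (8,4), (7.739,3.87), (7,4.562), (7,5).
By the shoelace formula its area is 0.36.

0.36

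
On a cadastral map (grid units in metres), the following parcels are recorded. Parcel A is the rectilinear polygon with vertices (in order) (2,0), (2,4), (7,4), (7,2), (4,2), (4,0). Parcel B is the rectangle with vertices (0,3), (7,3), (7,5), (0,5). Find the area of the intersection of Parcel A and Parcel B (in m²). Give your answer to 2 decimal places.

5.00

The intersection is the polygon with vertices (2,4), (7,4), (7,3), (2,3).
By the shoelace formula its area is 5.00.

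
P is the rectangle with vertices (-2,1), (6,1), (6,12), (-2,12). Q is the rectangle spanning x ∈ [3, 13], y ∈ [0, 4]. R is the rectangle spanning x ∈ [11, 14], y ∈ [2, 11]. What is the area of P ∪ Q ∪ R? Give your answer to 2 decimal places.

142.00

By inclusion–exclusion:
Individual areas: |P| = 88, |Q| = 40, |R| = 27.
|P∩Q|: x∈[3,6], y∈[1,4] → 3·3 = 9.
|P∩R| = 0 (no overlap).
|Q∩R|: x∈[11,13], y∈[2,4] → 2·2 = 4.
|P∩Q∩R| = 0.
|P ∪ Q ∪ R| = 155 − 13 + 0 = 142.00.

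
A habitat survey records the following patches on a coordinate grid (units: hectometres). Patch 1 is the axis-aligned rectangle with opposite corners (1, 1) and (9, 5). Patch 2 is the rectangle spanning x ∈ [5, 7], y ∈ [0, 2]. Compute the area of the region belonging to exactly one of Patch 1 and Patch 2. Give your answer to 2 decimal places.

|Patch 1∩Patch 2|: x∈[5,7], y∈[1,2] → 2·1 = 2.
|Patch 1 △ Patch 2| = |Patch 1| + |Patch 2| − 2·|Patch 1∩Patch 2| = 32 + 4 − 4 = 32.00.

32.00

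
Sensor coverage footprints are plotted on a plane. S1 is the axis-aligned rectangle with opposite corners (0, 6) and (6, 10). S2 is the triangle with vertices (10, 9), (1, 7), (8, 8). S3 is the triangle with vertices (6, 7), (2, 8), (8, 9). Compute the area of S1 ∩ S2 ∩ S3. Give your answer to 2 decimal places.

0.66

The intersection is the polygon with vertices (4.182,7.455), (3.647,7.588), (6,8.111), (6,7.714).
By the shoelace formula its area is 0.66.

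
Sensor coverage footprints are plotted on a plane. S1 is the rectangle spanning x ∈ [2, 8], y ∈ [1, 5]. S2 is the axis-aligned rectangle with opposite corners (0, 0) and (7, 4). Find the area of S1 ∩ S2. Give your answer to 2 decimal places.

|S1∩S2|: x∈[2,7], y∈[1,4] → 5·3 = 15.

15.00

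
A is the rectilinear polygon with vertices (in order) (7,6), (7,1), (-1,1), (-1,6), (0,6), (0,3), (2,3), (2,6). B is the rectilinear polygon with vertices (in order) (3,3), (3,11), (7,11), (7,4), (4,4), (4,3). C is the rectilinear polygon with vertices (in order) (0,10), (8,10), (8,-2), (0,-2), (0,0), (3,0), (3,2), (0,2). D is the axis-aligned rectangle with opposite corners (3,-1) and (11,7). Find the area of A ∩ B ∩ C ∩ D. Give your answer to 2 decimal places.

The intersection is the polygon with vertices (4,3), (3,3), (3,6), (7,6), (7,4), (4,4).
By the shoelace formula its area is 9.00.

9.00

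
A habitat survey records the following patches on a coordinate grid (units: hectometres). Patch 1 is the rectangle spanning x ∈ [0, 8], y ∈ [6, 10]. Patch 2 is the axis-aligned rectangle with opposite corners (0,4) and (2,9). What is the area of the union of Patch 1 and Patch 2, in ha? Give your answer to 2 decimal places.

By inclusion–exclusion:
Individual areas: |Patch 1| = 32, |Patch 2| = 10.
|Patch 1∩Patch 2|: x∈[0,2], y∈[6,9] → 2·3 = 6.
|Patch 1 ∪ Patch 2| = 42 − 6 = 36.00.

36.00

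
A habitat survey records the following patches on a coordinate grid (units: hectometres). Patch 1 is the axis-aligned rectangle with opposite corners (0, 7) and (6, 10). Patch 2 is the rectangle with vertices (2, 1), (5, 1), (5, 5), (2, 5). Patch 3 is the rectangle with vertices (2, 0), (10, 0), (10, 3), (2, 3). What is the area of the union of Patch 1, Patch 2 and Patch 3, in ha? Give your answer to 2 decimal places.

48.00

By inclusion–exclusion:
Individual areas: |Patch 1| = 18, |Patch 2| = 12, |Patch 3| = 24.
|Patch 1∩Patch 2| = 0 (no overlap).
|Patch 1∩Patch 3| = 0 (no overlap).
|Patch 2∩Patch 3|: x∈[2,5], y∈[1,3] → 3·2 = 6.
|Patch 1∩Patch 2∩Patch 3| = 0.
|Patch 1 ∪ Patch 2 ∪ Patch 3| = 54 − 6 + 0 = 48.00.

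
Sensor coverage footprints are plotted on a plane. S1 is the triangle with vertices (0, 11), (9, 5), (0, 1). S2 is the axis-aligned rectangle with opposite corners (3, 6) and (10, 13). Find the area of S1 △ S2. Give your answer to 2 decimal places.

|S1| = 45, |S2| = 49, |S1∩S2| = 6.75.
|S1 △ S2| = |S1| + |S2| − 2·|S1∩S2| = 45 + 49 − 13.5 = 80.50.

80.50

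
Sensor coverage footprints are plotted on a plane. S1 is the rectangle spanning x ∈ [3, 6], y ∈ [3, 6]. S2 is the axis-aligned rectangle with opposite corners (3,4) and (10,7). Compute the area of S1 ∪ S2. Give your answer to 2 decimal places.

By inclusion–exclusion:
Individual areas: |S1| = 9, |S2| = 21.
|S1∩S2|: x∈[3,6], y∈[4,6] → 3·2 = 6.
|S1 ∪ S2| = 30 − 6 = 24.00.

24.00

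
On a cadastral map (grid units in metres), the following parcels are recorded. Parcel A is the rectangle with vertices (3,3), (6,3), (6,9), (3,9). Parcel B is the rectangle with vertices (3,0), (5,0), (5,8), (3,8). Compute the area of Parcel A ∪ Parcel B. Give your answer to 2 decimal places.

By inclusion–exclusion:
Individual areas: |Parcel A| = 18, |Parcel B| = 16.
|Parcel A∩Parcel B|: x∈[3,5], y∈[3,8] → 2·5 = 10.
|Parcel A ∪ Parcel B| = 34 − 10 = 24.00.

24.00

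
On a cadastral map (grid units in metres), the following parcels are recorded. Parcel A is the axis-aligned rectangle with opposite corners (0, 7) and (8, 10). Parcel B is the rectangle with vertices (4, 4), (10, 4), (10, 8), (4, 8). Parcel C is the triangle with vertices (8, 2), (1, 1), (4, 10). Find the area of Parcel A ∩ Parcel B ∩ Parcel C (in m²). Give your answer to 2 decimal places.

1.25

The intersection is the polygon with vertices (4,7), (4,8), (5,8), (5.5,7).
By the shoelace formula its area is 1.25.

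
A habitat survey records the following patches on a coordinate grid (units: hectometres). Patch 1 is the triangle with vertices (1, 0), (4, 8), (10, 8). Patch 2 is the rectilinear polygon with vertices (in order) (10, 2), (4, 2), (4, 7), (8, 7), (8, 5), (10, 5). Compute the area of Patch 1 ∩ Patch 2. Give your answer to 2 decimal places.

The intersection is the polygon with vertices (4,2.667), (4,7), (8,7), (8,6.222).
By the shoelace formula its area is 10.22.

10.22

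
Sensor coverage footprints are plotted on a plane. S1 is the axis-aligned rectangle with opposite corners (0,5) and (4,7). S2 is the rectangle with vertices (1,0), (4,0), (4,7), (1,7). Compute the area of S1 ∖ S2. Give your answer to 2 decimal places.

2.00

|S1∩S2|: x∈[1,4], y∈[5,7] → 3·2 = 6.
|S1| = 8.
|S1 ∖ S2| = |S1| − |S1∩S2| = 8 − 6 = 2.00.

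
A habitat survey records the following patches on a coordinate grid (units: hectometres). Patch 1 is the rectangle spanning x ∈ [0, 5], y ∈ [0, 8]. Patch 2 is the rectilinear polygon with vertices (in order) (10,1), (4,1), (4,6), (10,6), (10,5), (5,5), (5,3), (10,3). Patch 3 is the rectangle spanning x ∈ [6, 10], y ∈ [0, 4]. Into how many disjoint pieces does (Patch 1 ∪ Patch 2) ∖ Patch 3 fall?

(Patch 1 ∪ Patch 2) ∖ Patch 3 is a single connected region.

1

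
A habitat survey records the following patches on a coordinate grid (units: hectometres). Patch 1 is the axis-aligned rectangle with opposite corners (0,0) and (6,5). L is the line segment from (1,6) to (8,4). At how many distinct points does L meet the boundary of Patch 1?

2

The segment meets the boundary at (6,4.571), (4.5,5).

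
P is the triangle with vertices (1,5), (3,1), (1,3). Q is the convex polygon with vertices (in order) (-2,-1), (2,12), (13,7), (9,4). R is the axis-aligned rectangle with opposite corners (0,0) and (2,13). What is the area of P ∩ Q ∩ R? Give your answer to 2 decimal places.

1.50

The intersection is the polygon with vertices (1,3), (1,5), (2,3), (2,2).
By the shoelace formula its area is 1.50.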